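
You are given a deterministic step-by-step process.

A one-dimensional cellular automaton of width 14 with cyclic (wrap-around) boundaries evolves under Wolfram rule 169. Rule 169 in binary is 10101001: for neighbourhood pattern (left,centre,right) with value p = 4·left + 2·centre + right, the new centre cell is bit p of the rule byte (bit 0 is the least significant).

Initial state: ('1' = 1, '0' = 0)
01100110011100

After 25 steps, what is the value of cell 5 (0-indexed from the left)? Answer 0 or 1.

0) 01100110011100
1) 01000100011001
2) 10010001010000
3) 00000100100110
4) 11110000000100
5) 11100111110000
6) 11000111100110
7) 10010111000101
8) 00001110010011
9) 01101100000010
10) 01011001111000
11) 00110001110011
12) 00100101100010
13) 10000011001000
14) 00111010000010
15) 10110100111000
16) 01101000110010
17) 01010010100000
18) 00100001001111
19) 00001100001110
20) 11101001101100
21) 11010001011000
22) 10100100110010
23) 01000000100001
24) 10011110001100
25) 00011100101000

1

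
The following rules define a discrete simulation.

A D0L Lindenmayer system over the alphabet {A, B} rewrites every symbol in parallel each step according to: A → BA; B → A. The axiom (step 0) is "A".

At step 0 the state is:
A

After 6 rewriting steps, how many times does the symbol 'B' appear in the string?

8

k=0  A
k=1  BA
k=2  ABA
k=3  BAABA
k=4  ABABAABA
k=5  BAABAABABAABA
k=6  ABABAABABAABAABABAABA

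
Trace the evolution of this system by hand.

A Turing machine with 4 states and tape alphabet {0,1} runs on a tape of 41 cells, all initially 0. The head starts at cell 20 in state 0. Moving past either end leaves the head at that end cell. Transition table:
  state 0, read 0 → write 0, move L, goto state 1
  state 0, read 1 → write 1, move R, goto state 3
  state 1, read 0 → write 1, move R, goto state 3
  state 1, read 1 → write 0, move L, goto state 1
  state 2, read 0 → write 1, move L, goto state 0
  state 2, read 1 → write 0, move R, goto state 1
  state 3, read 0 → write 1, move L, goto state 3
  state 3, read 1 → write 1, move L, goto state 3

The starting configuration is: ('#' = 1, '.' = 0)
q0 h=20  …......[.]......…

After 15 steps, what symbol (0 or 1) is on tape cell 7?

0

gen 0: q0 h=20  …......[.]......…
gen 1: q1 h=19  …......[.]......…
gen 2: q3 h=20  ….....#[.]......…
gen 3: q3 h=19  …......[#]#.....…
gen 4: q3 h=18  …......[.]##....…
gen 5: q3 h=17  …......[.]###...…
gen 6: q3 h=16  …......[.]####..…
gen 7: q3 h=15  …......[.]#####.…
gen 8: q3 h=14  …......[.]######…
gen 9: q3 h=13  …......[.]######…
gen 10: q3 h=12  …......[.]######…
gen 11: q3 h=11  …......[.]######…
gen 12: q3 h=10  …......[.]######…
gen 13: q3 h= 9  …......[.]######…
gen 14: q3 h= 8  …......[.]######…
gen 15: q3 h= 7  …......[.]######…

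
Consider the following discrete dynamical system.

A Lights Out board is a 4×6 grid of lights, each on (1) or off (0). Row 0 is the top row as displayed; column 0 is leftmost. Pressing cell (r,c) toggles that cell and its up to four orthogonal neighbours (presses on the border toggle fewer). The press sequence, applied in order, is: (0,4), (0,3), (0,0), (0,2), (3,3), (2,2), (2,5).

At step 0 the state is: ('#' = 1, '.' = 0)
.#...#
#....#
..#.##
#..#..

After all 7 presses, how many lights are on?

9

gen 0: .#...#
#....#
..#.##
#..#..
gen 1: .#.##.
#...##
..#.##
#..#..
gen 2: .##...
#..###
..#.##
#..#..
gen 3: #.#...
...###
..#.##
#..#..
gen 4: ##.#..
..####
..#.##
#..#..
gen 5: ##.#..
..####
..####
#.#.#.
gen 6: ##.#..
...###
.#..##
#...#.
gen 7: ##.#..
...##.
.#....
#...##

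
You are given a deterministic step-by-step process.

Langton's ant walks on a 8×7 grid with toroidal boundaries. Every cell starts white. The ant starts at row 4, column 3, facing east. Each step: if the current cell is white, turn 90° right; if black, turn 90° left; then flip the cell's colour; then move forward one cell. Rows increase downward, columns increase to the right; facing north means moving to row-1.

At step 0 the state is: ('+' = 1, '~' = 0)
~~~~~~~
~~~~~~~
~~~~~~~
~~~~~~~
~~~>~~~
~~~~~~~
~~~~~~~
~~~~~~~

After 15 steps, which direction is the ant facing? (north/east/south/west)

south

t=0: ~~~~~~~
~~~~~~~
~~~~~~~
~~~~~~~
~~~>~~~
~~~~~~~
~~~~~~~
~~~~~~~
t=1: ~~~~~~~
~~~~~~~
~~~~~~~
~~~~~~~
~~~+~~~
~~~v~~~
~~~~~~~
~~~~~~~
t=2: ~~~~~~~
~~~~~~~
~~~~~~~
~~~~~~~
~~~+~~~
~~<+~~~
~~~~~~~
~~~~~~~
t=3: ~~~~~~~
~~~~~~~
~~~~~~~
~~~~~~~
~~^+~~~
~~++~~~
~~~~~~~
~~~~~~~
t=4: ~~~~~~~
~~~~~~~
~~~~~~~
~~~~~~~
~~+>~~~
~~++~~~
~~~~~~~
~~~~~~~
t=5: ~~~~~~~
~~~~~~~
~~~~~~~
~~~^~~~
~~+~~~~
~~++~~~
~~~~~~~
~~~~~~~
t=6: ~~~~~~~
~~~~~~~
~~~~~~~
~~~+>~~
~~+~~~~
~~++~~~
~~~~~~~
~~~~~~~
t=7: ~~~~~~~
~~~~~~~
~~~~~~~
~~~++~~
~~+~v~~
~~++~~~
~~~~~~~
~~~~~~~
t=8: ~~~~~~~
~~~~~~~
~~~~~~~
~~~++~~
~~+<+~~
~~++~~~
~~~~~~~
~~~~~~~
t=9: ~~~~~~~
~~~~~~~
~~~~~~~
~~~^+~~
~~+++~~
~~++~~~
~~~~~~~
~~~~~~~
t=10: ~~~~~~~
~~~~~~~
~~~~~~~
~~<~+~~
~~+++~~
~~++~~~
~~~~~~~
~~~~~~~
t=11: ~~~~~~~
~~~~~~~
~~^~~~~
~~+~+~~
~~+++~~
~~++~~~
~~~~~~~
~~~~~~~
t=12: ~~~~~~~
~~~~~~~
~~+>~~~
~~+~+~~
~~+++~~
~~++~~~
~~~~~~~
~~~~~~~
t=13: ~~~~~~~
~~~~~~~
~~++~~~
~~+v+~~
~~+++~~
~~++~~~
~~~~~~~
~~~~~~~
t=14: ~~~~~~~
~~~~~~~
~~++~~~
~~<++~~
~~+++~~
~~++~~~
~~~~~~~
~~~~~~~
t=15: ~~~~~~~
~~~~~~~
~~++~~~
~~~++~~
~~v++~~
~~++~~~
~~~~~~~
~~~~~~~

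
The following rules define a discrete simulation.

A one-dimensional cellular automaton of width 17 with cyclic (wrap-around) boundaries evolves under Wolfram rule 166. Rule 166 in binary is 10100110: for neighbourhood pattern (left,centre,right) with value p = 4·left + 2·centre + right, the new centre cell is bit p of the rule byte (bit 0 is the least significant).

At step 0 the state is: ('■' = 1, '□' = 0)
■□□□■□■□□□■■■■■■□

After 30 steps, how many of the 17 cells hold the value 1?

t=0: ■□□□■□■□□□■■■■■■□
t=1: ■□□■■■■□□■□■■■■□■
t=2: □□■□■■□□■■■□■■□■□
t=3: □■■■□□□■□■□■□□■■□
t=4: ■□■□□□■■■■■■□■□□□
t=5: ■■■□□■□■■■■□■■□□■
t=6: ■■□□■■■□■■□■□□□■□
t=7: □□□■□■□■□□■■□□■■■
t=8: □□■■■■■■□■□□□■□■□
t=9: □■□■■■■□■■□□■■■■□
t=10: ■■■□■■□■□□□■□■■□□
t=11: □■□■□□■■□□■■■□□□■
t=12: ■■■■□■□□□■□■□□□■■
t=13: ■■■□■■□□■■■■□□■□■
t=14: ■■□■□□□■□■■□□■■■□
t=15: □□■■□□■■■□□□■□■□■
t=16: □■□□□■□■□□□■■■■■■
t=17: ■■□□■■■■□□■□■■■■□
t=18: □□□■□■■□□■■■□■■□■
t=19: □□■■■□□□■□■□■□□■■
t=20: □■□■□□□■■■■■■□■□□
t=21: ■■■■□□■□■■■■□■■□□
t=22: □■■□□■■■□■■□■□□□■
t=23: ■□□□■□■□■□□■■□□■■
t=24: □□□■■■■■■□■□□□■□■
t=25: □□■□■■■■□■■□□■■■■
t=26: □■■■□■■□■□□□■□■■□
t=27: ■□■□■□□■■□□■■■□□□
t=28: ■■■■■□■□□□■□■□□□■
t=29: ■■■■□■■□□■■■■□□■□
t=30: □■■□■□□□■□■■□□■■■

9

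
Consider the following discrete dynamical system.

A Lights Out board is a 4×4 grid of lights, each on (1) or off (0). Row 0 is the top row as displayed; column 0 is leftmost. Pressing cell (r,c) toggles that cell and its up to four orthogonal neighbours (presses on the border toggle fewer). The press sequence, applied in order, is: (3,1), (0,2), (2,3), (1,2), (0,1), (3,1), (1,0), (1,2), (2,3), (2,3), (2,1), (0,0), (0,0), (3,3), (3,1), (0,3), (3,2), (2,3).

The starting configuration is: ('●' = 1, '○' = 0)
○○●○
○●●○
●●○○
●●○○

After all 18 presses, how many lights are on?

gen 0: ○○●○
○●●○
●●○○
●●○○
gen 1: ○○●○
○●●○
●○○○
○○●○
gen 2: ○●○●
○●○○
●○○○
○○●○
gen 3: ○●○●
○●○●
●○●●
○○●●
gen 4: ○●●●
○○●○
●○○●
○○●●
gen 5: ●○○●
○●●○
●○○●
○○●●
gen 6: ●○○●
○●●○
●●○●
●●○●
gen 7: ○○○●
●○●○
○●○●
●●○●
gen 8: ○○●●
●●○●
○●●●
●●○●
gen 9: ○○●●
●●○○
○●○○
●●○○
gen 10: ○○●●
●●○●
○●●●
●●○●
gen 11: ○○●●
●○○●
●○○●
●○○●
gen 12: ●●●●
○○○●
●○○●
●○○●
gen 13: ○○●●
●○○●
●○○●
●○○●
gen 14: ○○●●
●○○●
●○○○
●○●○
gen 15: ○○●●
●○○●
●●○○
○●○○
gen 16: ○○○○
●○○○
●●○○
○●○○
gen 17: ○○○○
●○○○
●●●○
○○●●
gen 18: ○○○○
●○○●
●●○●
○○●○

6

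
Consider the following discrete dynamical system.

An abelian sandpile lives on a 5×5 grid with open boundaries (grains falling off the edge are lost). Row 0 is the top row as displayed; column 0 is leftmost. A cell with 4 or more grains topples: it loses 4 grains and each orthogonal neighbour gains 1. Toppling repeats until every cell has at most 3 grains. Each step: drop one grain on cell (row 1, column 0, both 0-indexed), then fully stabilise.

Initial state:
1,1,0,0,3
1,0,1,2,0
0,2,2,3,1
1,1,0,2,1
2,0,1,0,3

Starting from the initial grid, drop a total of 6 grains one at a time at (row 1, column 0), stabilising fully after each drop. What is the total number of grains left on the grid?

gen 0: 1,1,0,0,3
1,0,1,2,0
0,2,2,3,1
1,1,0,2,1
2,0,1,0,3
gen 1: 1,1,0,0,3
2,0,1,2,0
0,2,2,3,1
1,1,0,2,1
2,0,1,0,3
gen 2: 1,1,0,0,3
3,0,1,2,0
0,2,2,3,1
1,1,0,2,1
2,0,1,0,3
gen 3: 2,1,0,0,3
0,1,1,2,0
1,2,2,3,1
1,1,0,2,1
2,0,1,0,3
gen 4: 2,1,0,0,3
1,1,1,2,0
1,2,2,3,1
1,1,0,2,1
2,0,1,0,3
gen 5: 2,1,0,0,3
2,1,1,2,0
1,2,2,3,1
1,1,0,2,1
2,0,1,0,3
gen 6: 2,1,0,0,3
3,1,1,2,0
1,2,2,3,1
1,1,0,2,1
2,0,1,0,3

33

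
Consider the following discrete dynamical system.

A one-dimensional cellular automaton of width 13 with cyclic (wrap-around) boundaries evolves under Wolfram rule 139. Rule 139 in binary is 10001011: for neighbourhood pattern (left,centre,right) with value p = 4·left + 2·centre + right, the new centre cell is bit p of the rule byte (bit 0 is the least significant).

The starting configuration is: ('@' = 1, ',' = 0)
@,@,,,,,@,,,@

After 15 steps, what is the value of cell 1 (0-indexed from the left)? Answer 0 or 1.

1

step 0: @,@,,,,,@,,,@
step 1: ,,,,@@@@,,@@@
step 2: ,@@@@@@,,@@@,
step 3: @@@@@@,,@@@,,
step 4: @@@@@,,@@@,,@
step 5: @@@@,,@@@,,@@
step 6: @@@,,@@@,,@@@
step 7: @@,,@@@,,@@@@
step 8: @,,@@@,,@@@@@
step 9: ,,@@@,,@@@@@@
step 10: ,@@@,,@@@@@@,
step 11: @@@,,@@@@@@,,
step 12: @@,,@@@@@@,,@
step 13: @,,@@@@@@,,@@
step 14: ,,@@@@@@,,@@@
step 15: ,@@@@@@,,@@@,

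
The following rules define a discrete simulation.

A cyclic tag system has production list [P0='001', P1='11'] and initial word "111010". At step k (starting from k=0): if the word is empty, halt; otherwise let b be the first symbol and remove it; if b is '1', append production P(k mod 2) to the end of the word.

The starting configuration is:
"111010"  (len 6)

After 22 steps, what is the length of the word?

15

[0] "111010"  (len 6)
[1] "11010001"  (len 8)
[2] "101000111"  (len 9)
[3] "01000111001"  (len 11)
[4] "1000111001"  (len 10)
[5] "000111001001"  (len 12)
[6] "00111001001"  (len 11)
[7] "0111001001"  (len 10)
[8] "111001001"  (len 9)
[9] "11001001001"  (len 11)
[10] "100100100111"  (len 12)
[11] "00100100111001"  (len 14)
[12] "0100100111001"  (len 13)
[13] "100100111001"  (len 12)
[14] "0010011100111"  (len 13)
[15] "010011100111"  (len 12)
[16] "10011100111"  (len 11)
[17] "0011100111001"  (len 13)
[18] "011100111001"  (len 12)
[19] "11100111001"  (len 11)
[20] "110011100111"  (len 12)
[21] "10011100111001"  (len 14)
[22] "001110011100111"  (len 15)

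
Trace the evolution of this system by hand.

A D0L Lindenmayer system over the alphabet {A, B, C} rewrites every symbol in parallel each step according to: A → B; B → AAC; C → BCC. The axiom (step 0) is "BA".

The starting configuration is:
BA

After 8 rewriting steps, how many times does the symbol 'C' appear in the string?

gen 0: BA
gen 1: AACB
gen 2: BBBCCAAC
gen 3: AACAACAACBCCBCCBBBCC
gen 4: BBBCCBBBCCBBBCCAACBCCBCCAACBCCBCCAACAACAACBCCBCC
gen 5: AACAACAACBCCBCCAACAACAACBCCBCCAACAACAACBCCBCCBBBCCAACBCCBC…CCBBBCCAACBCCBCCAACBCCBCCBBBCCBBBCCBBBCCAACBCCBCCAACBCCBCC  (len 124)
gen 6: BBBCCBBBCCBBBCCAACBCCBCCAACBCCBCCBBBCCBBBCCBBBCCAACBCCBCCA…AACAACBCCBCCBBBCCAACBCCBCCAACBCCBCCBBBCCAACBCCBCCAACBCCBCC  (len 312)
gen 7: AACAACAACBCCBCCAACAACAACBCCBCCAACAACAACBCCBCCBBBCCAACBCCBC…AACAACBCCBCCBBBCCAACBCCBCCAACBCCBCCBBBCCAACBCCBCCAACBCCBCC  (len 804)
gen 8: BBBCCBBBCCBBBCCAACBCCBCCAACBCCBCCBBBCCBBBCCBBBCCAACBCCBCCA…AACAACBCCBCCBBBCCAACBCCBCCAACBCCBCCBBBCCAACBCCBCCAACBCCBCC  (len 2048)

1023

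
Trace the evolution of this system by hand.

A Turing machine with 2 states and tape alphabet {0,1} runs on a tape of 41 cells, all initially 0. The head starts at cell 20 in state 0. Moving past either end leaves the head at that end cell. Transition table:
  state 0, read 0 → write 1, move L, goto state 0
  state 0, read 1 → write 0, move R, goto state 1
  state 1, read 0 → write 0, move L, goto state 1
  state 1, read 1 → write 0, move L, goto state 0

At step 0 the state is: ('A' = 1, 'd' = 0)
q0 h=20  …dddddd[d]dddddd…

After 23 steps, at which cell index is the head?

k=0  q0 h=20  …dddddd[d]dddddd…
k=1  q0 h=19  …dddddd[d]Addddd…
k=2  q0 h=18  …dddddd[d]AAdddd…
k=3  q0 h=17  …dddddd[d]AAAddd…
k=4  q0 h=16  …dddddd[d]AAAAdd…
k=5  q0 h=15  …dddddd[d]AAAAAd…
k=6  q0 h=14  …dddddd[d]AAAAAA…
k=7  q0 h=13  …dddddd[d]AAAAAA…
k=8  q0 h=12  …dddddd[d]AAAAAA…
k=9  q0 h=11  …dddddd[d]AAAAAA…
k=10  q0 h=10  …dddddd[d]AAAAAA…
k=11  q0 h= 9  …dddddd[d]AAAAAA…
k=12  q0 h= 8  …dddddd[d]AAAAAA…
k=13  q0 h= 7  …dddddd[d]AAAAAA…
k=14  q0 h= 6  |dddddd[d]AAAAAA…
k=15  q0 h= 5  |ddddd[d]AAAAAA…
k=16  q0 h= 4  |dddd[d]AAAAAA…
k=17  q0 h= 3  |ddd[d]AAAAAA…
k=18  q0 h= 2  |dd[d]AAAAAA…
k=19  q0 h= 1  |d[d]AAAAAA…
k=20  q0 h= 0  |[d]AAAAAA…
k=21  q0 h= 0  |[A]AAAAAA…
k=22  q1 h= 1  |d[A]AAAAAA…
k=23  q0 h= 0  |[d]dAAAAA…

0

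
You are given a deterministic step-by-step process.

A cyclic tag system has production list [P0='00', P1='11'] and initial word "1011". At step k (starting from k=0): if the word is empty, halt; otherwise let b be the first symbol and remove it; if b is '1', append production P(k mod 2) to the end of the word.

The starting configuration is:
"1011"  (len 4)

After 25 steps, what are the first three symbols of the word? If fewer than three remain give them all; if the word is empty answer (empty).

100

step 0: "1011"  (len 4)
step 1: "01100"  (len 5)
step 2: "1100"  (len 4)
step 3: "10000"  (len 5)
step 4: "000011"  (len 6)
step 5: "00011"  (len 5)
step 6: "0011"  (len 4)
step 7: "011"  (len 3)
step 8: "11"  (len 2)
step 9: "100"  (len 3)
step 10: "0011"  (len 4)
step 11: "011"  (len 3)
step 12: "11"  (len 2)
step 13: "100"  (len 3)
step 14: "0011"  (len 4)
step 15: "011"  (len 3)
step 16: "11"  (len 2)
step 17: "100"  (len 3)
step 18: "0011"  (len 4)
step 19: "011"  (len 3)
step 20: "11"  (len 2)
step 21: "100"  (len 3)
step 22: "0011"  (len 4)
step 23: "011"  (len 3)
step 24: "11"  (len 2)
step 25: "100"  (len 3)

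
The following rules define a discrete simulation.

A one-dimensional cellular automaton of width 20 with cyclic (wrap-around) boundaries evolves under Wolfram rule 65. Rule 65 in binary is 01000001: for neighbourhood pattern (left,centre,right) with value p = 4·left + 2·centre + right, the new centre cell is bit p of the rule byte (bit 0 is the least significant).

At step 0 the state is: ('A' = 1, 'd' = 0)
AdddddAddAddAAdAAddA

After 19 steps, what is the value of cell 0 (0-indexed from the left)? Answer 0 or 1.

1

0) AdddddAddAddAAdAAddA
1) AdAAAddddddddAddAddd
2) ddddAdAAAAAAddddddAd
3) AAAddddddddAdAAAAddd
4) ddAdAAAAAAddddddAdAd
5) AddddddddAdAAAAddddd
6) ddAAAAAAddddddAdAAAd
7) AddddddAdAAAAdddddAd
8) ddAAAAddddddAdAAAddd
9) AddddAdAAAAdddddAdAA
10) AdAAddddddAdAAAddddd
11) dddAdAAAAdddddAdAAAd
12) AAddddddAdAAAdddddAd
13) dAdAAAAdddddAdAAAddd
14) ddddddAdAAAdddddAdAA
15) dAAAAdddddAdAAAddddA
16) ddddAdAAAdddddAdAAdd
17) AAAdddddAdAAAddddAdA
18) ddAdAAAdddddAdAAdddd
19) AdddddAdAAAddddAdAAA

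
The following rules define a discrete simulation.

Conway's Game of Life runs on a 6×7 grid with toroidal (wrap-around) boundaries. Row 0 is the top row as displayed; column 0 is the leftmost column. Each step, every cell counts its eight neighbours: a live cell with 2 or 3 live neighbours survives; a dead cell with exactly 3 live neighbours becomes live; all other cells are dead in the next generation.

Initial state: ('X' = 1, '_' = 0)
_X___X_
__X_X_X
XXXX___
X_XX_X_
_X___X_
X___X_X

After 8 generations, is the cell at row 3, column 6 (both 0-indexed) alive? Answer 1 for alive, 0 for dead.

1

gen 0: _X___X_
__X_X_X
XXXX___
X_XX_X_
_X___X_
X___X_X
gen 1: _X_XX__
____XXX
X____X_
X__X___
_XXX_X_
XX__X_X
gen 2: _XXX___
X__X__X
X____X_
X__X___
___X_X_
______X
gen 3: _XXX__X
X__XX_X
XX__X__
_______
____X_X
___XX__
gen 4: _X____X
____X_X
XX_XXXX
X____X_
___XXX_
X___X__
gen 5: ______X
_XXXX__
_X_X___
XXX____
___X_X_
X__XX_X
gen 6: _X____X
XX_XX__
____X__
XX_XX__
___X_X_
X__XX_X
gen 7: _X____X
XXXXXX_
_____X_
__XX_X_
_X___X_
X_XXX_X
gen 8: _______
XXXXXX_
_____X_
__X__XX
XX___X_
__XXX_X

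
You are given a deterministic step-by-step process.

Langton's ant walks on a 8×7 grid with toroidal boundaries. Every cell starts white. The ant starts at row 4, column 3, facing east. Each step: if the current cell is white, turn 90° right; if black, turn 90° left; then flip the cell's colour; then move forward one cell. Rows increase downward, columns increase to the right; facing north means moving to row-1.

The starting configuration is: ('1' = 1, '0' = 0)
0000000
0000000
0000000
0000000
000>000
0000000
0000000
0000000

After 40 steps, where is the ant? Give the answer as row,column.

t=0: 0000000
0000000
0000000
0000000
000>000
0000000
0000000
0000000
t=1: 0000000
0000000
0000000
0000000
0001000
000v000
0000000
0000000
t=2: 0000000
0000000
0000000
0000000
0001000
00<1000
0000000
0000000
t=3: 0000000
0000000
0000000
0000000
00^1000
0011000
0000000
0000000
t=4: 0000000
0000000
0000000
0000000
001>000
0011000
0000000
0000000
t=5: 0000000
0000000
0000000
000^000
0010000
0011000
0000000
0000000
t=6: 0000000
0000000
0000000
0001>00
0010000
0011000
0000000
0000000
t=7: 0000000
0000000
0000000
0001100
0010v00
0011000
0000000
0000000
t=8: 0000000
0000000
0000000
0001100
001<100
0011000
0000000
0000000
t=9: 0000000
0000000
0000000
000^100
0011100
0011000
0000000
0000000
t=10: 0000000
0000000
0000000
00<0100
0011100
0011000
0000000
0000000
t=11: 0000000
0000000
00^0000
0010100
0011100
0011000
0000000
0000000
t=12: 0000000
0000000
001>000
0010100
0011100
0011000
0000000
0000000
t=13: 0000000
0000000
0011000
001v100
0011100
0011000
0000000
0000000
t=14: 0000000
0000000
0011000
00<1100
0011100
0011000
0000000
0000000
t=15: 0000000
0000000
0011000
0001100
00v1100
0011000
0000000
0000000
t=16: 0000000
0000000
0011000
0001100
000>100
0011000
0000000
0000000
t=17: 0000000
0000000
0011000
000^100
0000100
0011000
0000000
0000000
t=18: 0000000
0000000
0011000
00<0100
0000100
0011000
0000000
0000000
t=19: 0000000
0000000
00^1000
0010100
0000100
0011000
0000000
0000000
t=20: 0000000
0000000
0<01000
0010100
0000100
0011000
0000000
0000000
t=21: 0000000
0^00000
0101000
0010100
0000100
0011000
0000000
0000000
t=22: 0000000
01>0000
0101000
0010100
0000100
0011000
0000000
0000000
t=23: 0000000
0110000
01v1000
0010100
0000100
0011000
0000000
0000000
t=24: 0000000
0110000
0<11000
0010100
0000100
0011000
0000000
0000000
t=25: 0000000
0110000
0011000
0v10100
0000100
0011000
0000000
0000000
t=26: 0000000
0110000
0011000
<110100
0000100
0011000
0000000
0000000
t=27: 0000000
0110000
^011000
1110100
0000100
0011000
0000000
0000000
t=28: 0000000
0110000
1>11000
1110100
0000100
0011000
0000000
0000000
t=29: 0000000
0110000
1111000
1v10100
0000100
0011000
0000000
0000000
t=30: 0000000
0110000
1111000
10>0100
0000100
0011000
0000000
0000000
t=31: 0000000
0110000
11^1000
1000100
0000100
0011000
0000000
0000000
t=32: 0000000
0110000
1<01000
1000100
0000100
0011000
0000000
0000000
t=33: 0000000
0110000
1001000
1v00100
0000100
0011000
0000000
0000000
t=34: 0000000
0110000
1001000
<100100
0000100
0011000
0000000
0000000
t=35: 0000000
0110000
1001000
0100100
v000100
0011000
0000000
0000000
t=36: 0000000
0110000
1001000
0100100
100010<
0011000
0000000
0000000
t=37: 0000000
0110000
1001000
010010^
1000101
0011000
0000000
0000000
t=38: 0000000
0110000
1001000
>100101
1000101
0011000
0000000
0000000
t=39: 0000000
0110000
1001000
1100101
v000101
0011000
0000000
0000000
t=40: 0000000
0110000
1001000
1100101
0>00101
0011000
0000000
0000000

4,1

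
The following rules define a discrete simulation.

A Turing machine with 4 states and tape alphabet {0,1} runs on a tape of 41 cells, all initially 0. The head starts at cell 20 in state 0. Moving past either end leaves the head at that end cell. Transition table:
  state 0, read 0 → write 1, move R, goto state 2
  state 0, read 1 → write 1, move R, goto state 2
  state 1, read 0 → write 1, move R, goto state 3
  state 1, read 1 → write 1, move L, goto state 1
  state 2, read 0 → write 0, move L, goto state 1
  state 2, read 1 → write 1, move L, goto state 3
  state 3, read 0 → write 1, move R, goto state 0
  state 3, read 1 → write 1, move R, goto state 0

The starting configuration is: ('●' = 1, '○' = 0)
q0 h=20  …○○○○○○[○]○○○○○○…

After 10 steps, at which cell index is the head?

18

[0] q0 h=20  …○○○○○○[○]○○○○○○…
[1] q2 h=21  …○○○○○●[○]○○○○○○…
[2] q1 h=20  …○○○○○○[●]○○○○○○…
[3] q1 h=19  …○○○○○○[○]●○○○○○…
[4] q3 h=20  …○○○○○●[●]○○○○○○…
[5] q0 h=21  …○○○○●●[○]○○○○○○…
[6] q2 h=22  …○○○●●●[○]○○○○○○…
[7] q1 h=21  …○○○○●●[●]○○○○○○…
[8] q1 h=20  …○○○○○●[●]●○○○○○…
[9] q1 h=19  …○○○○○○[●]●●○○○○…
[10] q1 h=18  …○○○○○○[○]●●●○○○…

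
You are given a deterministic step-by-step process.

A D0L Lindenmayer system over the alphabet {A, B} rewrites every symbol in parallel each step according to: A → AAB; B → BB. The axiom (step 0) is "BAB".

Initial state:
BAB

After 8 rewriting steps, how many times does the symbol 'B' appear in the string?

0) BAB
1) BBAABBB
2) BBBBAABAABBBBBBB
3) BBBBBBBBAABAABBBAABAABBBBBBBBBBBBBBB
4) BBBBBBBBBBBBBBBBAABAABBBAABAABBBBBBBAABAABBBAABAABBBBBBBBBBBBBBBBBBBBBBBBBBBBBBB
5) BBBBBBBBBBBBBBBBBBBBBBBBBBBBBBBBAABAABBBAABAABBBBBBBAABAAB…BBBBBBBBBBBBBBBBBBBBBBBBBBBBBBBBBBBBBBBBBBBBBBBBBBBBBBBBBB  (len 176)
6) BBBBBBBBBBBBBBBBBBBBBBBBBBBBBBBBBBBBBBBBBBBBBBBBBBBBBBBBBB…BBBBBBBBBBBBBBBBBBBBBBBBBBBBBBBBBBBBBBBBBBBBBBBBBBBBBBBBBB  (len 384)
7) BBBBBBBBBBBBBBBBBBBBBBBBBBBBBBBBBBBBBBBBBBBBBBBBBBBBBBBBBB…BBBBBBBBBBBBBBBBBBBBBBBBBBBBBBBBBBBBBBBBBBBBBBBBBBBBBBBBBB  (len 832)
8) BBBBBBBBBBBBBBBBBBBBBBBBBBBBBBBBBBBBBBBBBBBBBBBBBBBBBBBBBB…BBBBBBBBBBBBBBBBBBBBBBBBBBBBBBBBBBBBBBBBBBBBBBBBBBBBBBBBBB  (len 1792)

1536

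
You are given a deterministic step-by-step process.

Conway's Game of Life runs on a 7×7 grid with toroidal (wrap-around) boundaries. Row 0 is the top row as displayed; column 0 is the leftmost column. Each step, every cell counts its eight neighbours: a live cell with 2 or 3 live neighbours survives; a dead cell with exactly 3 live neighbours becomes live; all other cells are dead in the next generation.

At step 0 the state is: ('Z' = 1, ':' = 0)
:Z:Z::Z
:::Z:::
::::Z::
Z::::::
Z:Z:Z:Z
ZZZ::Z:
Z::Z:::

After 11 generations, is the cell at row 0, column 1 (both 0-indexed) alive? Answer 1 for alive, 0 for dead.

0

step 0: :Z:Z::Z
:::Z:::
::::Z::
Z::::::
Z:Z:Z:Z
ZZZ::Z:
Z::Z:::
step 1: Z::ZZ::
::ZZZ::
:::::::
ZZ:Z:ZZ
::ZZ:Z:
::Z:ZZ:
:::ZZ::
step 2: :::::Z:
::Z:Z::
ZZ:::ZZ
ZZ:Z:ZZ
Z::::::
::Z::Z:
::Z::::
step 3: :::Z:::
ZZ::Z::
:::Z:::
::Z:ZZ:
Z:Z:ZZ:
:Z:::::
:::::::
step 4: :::::::
::ZZZ::
:ZZZ:Z:
:ZZ::ZZ
::Z:ZZZ
:Z:::::
:::::::
step 5: :::Z:::
:Z::Z::
Z::::ZZ
:::::::
::ZZZ:Z
:::::Z:
:::::::
step 6: :::::::
Z:::ZZZ
Z::::ZZ
Z::ZZ::
:::ZZZ:
:::ZZZ:
:::::::
step 7: :::::ZZ
Z:::Z::
:Z:Z:::
Z::Z:::
::Z:::Z
:::Z:Z:
::::Z::
step 8: ::::ZZZ
Z:::ZZZ
ZZZZZ::
ZZ:Z:::
::ZZZ:Z
:::ZZZ:
::::Z:Z
step 9: :::Z:::
::Z::::
:::::::
:::::ZZ
ZZ::::Z
::Z:::Z
::::::Z
step 10: :::::::
:::::::
:::::::
:::::ZZ
:Z:::::
:Z:::ZZ
:::::::
step 11: :::::::
:::::::
:::::::
:::::::
:::::::
Z::::::
:::::::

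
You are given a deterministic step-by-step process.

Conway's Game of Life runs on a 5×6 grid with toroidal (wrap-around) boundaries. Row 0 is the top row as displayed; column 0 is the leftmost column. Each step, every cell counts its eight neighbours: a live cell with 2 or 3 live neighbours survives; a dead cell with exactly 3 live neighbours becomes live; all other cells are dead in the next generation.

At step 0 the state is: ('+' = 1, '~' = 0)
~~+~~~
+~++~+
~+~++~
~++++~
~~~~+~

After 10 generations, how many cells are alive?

9

k=0  ~~+~~~
+~++~+
~+~++~
~++++~
~~~~+~
k=1  ~++~++
+~~~~+
~~~~~~
~+~~~+
~+~~+~
k=2  ~++++~
++~~++
~~~~~+
+~~~~~
~+~++~
k=3  ~~~~~~
~+~~~~
~+~~+~
+~~~++
++~~++
k=4  ~+~~~+
~~~~~~
~+~~+~
~~~+~~
~+~~+~
k=5  +~~~~~
+~~~~~
~~~~~~
~~+++~
+~+~+~
k=6  +~~~~~
~~~~~~
~~~+~~
~++~++
~~+~+~
k=7  ~~~~~~
~~~~~~
~~+++~
~++~++
+~+~+~
k=8  ~~~~~~
~~~+~~
~++~++
+~~~~~
+~+~+~
k=9  ~~~+~~
~~+++~
++++++
+~+~+~
~+~~~+
k=10  ~~~+~~
+~~~~~
+~~~~~
~~~~~~
++++++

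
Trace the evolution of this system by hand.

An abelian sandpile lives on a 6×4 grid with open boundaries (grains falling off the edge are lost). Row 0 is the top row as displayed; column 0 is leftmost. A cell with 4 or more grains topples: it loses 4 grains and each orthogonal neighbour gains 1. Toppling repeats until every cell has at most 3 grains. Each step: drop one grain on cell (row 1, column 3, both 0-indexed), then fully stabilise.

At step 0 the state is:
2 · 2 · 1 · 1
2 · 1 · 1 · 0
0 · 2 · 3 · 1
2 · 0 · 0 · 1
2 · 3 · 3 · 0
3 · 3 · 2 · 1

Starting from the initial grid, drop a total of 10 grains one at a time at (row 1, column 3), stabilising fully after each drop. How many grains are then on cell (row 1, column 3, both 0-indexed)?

2

t=0: 2 · 2 · 1 · 1
2 · 1 · 1 · 0
0 · 2 · 3 · 1
2 · 0 · 0 · 1
2 · 3 · 3 · 0
3 · 3 · 2 · 1
t=1: 2 · 2 · 1 · 1
2 · 1 · 1 · 1
0 · 2 · 3 · 1
2 · 0 · 0 · 1
2 · 3 · 3 · 0
3 · 3 · 2 · 1
t=2: 2 · 2 · 1 · 1
2 · 1 · 1 · 2
0 · 2 · 3 · 1
2 · 0 · 0 · 1
2 · 3 · 3 · 0
3 · 3 · 2 · 1
t=3: 2 · 2 · 1 · 1
2 · 1 · 1 · 3
0 · 2 · 3 · 1
2 · 0 · 0 · 1
2 · 3 · 3 · 0
3 · 3 · 2 · 1
t=4: 2 · 2 · 1 · 2
2 · 1 · 2 · 0
0 · 2 · 3 · 2
2 · 0 · 0 · 1
2 · 3 · 3 · 0
3 · 3 · 2 · 1
t=5: 2 · 2 · 1 · 2
2 · 1 · 2 · 1
0 · 2 · 3 · 2
2 · 0 · 0 · 1
2 · 3 · 3 · 0
3 · 3 · 2 · 1
t=6: 2 · 2 · 1 · 2
2 · 1 · 2 · 2
0 · 2 · 3 · 2
2 · 0 · 0 · 1
2 · 3 · 3 · 0
3 · 3 · 2 · 1
t=7: 2 · 2 · 1 · 2
2 · 1 · 2 · 3
0 · 2 · 3 · 2
2 · 0 · 0 · 1
2 · 3 · 3 · 0
3 · 3 · 2 · 1
t=8: 2 · 2 · 1 · 3
2 · 1 · 3 · 0
0 · 2 · 3 · 3
2 · 0 · 0 · 1
2 · 3 · 3 · 0
3 · 3 · 2 · 1
t=9: 2 · 2 · 1 · 3
2 · 1 · 3 · 1
0 · 2 · 3 · 3
2 · 0 · 0 · 1
2 · 3 · 3 · 0
3 · 3 · 2 · 1
t=10: 2 · 2 · 1 · 3
2 · 1 · 3 · 2
0 · 2 · 3 · 3
2 · 0 · 0 · 1
2 · 3 · 3 · 0
3 · 3 · 2 · 1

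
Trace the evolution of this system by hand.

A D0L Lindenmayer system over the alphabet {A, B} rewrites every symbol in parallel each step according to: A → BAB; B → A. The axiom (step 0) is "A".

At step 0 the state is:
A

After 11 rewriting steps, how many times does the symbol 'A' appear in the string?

step 0: A
step 1: BAB
step 2: ABABA
step 3: BABABABABAB
step 4: ABABABABABABABABABABA
step 5: BABABABABABABABABABABABABABABABABABABABABAB
step 6: ABABABABABABABABABABABABABABABABABABABABABABABABABABABABABABABABABABABABABABABABABABA
step 7: BABABABABABABABABABABABABABABABABABABABABABABABABABABABABA…ABABABABABABABABABABABABABABABABABABABABABABABABABABABABAB  (len 171)
step 8: ABABABABABABABABABABABABABABABABABABABABABABABABABABABABAB…BABABABABABABABABABABABABABABABABABABABABABABABABABABABABA  (len 341)
step 9: BABABABABABABABABABABABABABABABABABABABABABABABABABABABABA…ABABABABABABABABABABABABABABABABABABABABABABABABABABABABAB  (len 683)
step 10: ABABABABABABABABABABABABABABABABABABABABABABABABABABABABAB…BABABABABABABABABABABABABABABABABABABABABABABABABABABABABA  (len 1365)
step 11: BABABABABABABABABABABABABABABABABABABABABABABABABABABABABA…ABABABABABABABABABABABABABABABABABABABABABABABABABABABABAB  (len 2731)

1365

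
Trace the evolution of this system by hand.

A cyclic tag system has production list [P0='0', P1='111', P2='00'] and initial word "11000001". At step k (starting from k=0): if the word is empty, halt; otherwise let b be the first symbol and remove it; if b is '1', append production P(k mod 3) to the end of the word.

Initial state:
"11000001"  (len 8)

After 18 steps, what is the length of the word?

14

t=0: "11000001"  (len 8)
t=1: "10000010"  (len 8)
t=2: "0000010111"  (len 10)
t=3: "000010111"  (len 9)
t=4: "00010111"  (len 8)
t=5: "0010111"  (len 7)
t=6: "010111"  (len 6)
t=7: "10111"  (len 5)
t=8: "0111111"  (len 7)
t=9: "111111"  (len 6)
t=10: "111110"  (len 6)
t=11: "11110111"  (len 8)
t=12: "111011100"  (len 9)
t=13: "110111000"  (len 9)
t=14: "10111000111"  (len 11)
t=15: "011100011100"  (len 12)
t=16: "11100011100"  (len 11)
t=17: "1100011100111"  (len 13)
t=18: "10001110011100"  (len 14)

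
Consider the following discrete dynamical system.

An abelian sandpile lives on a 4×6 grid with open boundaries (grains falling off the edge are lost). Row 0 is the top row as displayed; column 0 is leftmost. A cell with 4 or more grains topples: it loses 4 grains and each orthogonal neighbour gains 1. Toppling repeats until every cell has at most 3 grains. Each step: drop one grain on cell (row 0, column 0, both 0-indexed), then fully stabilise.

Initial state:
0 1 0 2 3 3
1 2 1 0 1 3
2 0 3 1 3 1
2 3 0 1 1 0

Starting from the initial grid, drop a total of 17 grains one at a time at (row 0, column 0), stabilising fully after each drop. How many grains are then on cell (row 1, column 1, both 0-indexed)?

t=0: 0 1 0 2 3 3
1 2 1 0 1 3
2 0 3 1 3 1
2 3 0 1 1 0
t=1: 1 1 0 2 3 3
1 2 1 0 1 3
2 0 3 1 3 1
2 3 0 1 1 0
t=2: 2 1 0 2 3 3
1 2 1 0 1 3
2 0 3 1 3 1
2 3 0 1 1 0
t=3: 3 1 0 2 3 3
1 2 1 0 1 3
2 0 3 1 3 1
2 3 0 1 1 0
t=4: 0 2 0 2 3 3
2 2 1 0 1 3
2 0 3 1 3 1
2 3 0 1 1 0
t=5: 1 2 0 2 3 3
2 2 1 0 1 3
2 0 3 1 3 1
2 3 0 1 1 0
t=6: 2 2 0 2 3 3
2 2 1 0 1 3
2 0 3 1 3 1
2 3 0 1 1 0
t=7: 3 2 0 2 3 3
2 2 1 0 1 3
2 0 3 1 3 1
2 3 0 1 1 0
t=8: 0 3 0 2 3 3
3 2 1 0 1 3
2 0 3 1 3 1
2 3 0 1 1 0
t=9: 1 3 0 2 3 3
3 2 1 0 1 3
2 0 3 1 3 1
2 3 0 1 1 0
t=10: 2 3 0 2 3 3
3 2 1 0 1 3
2 0 3 1 3 1
2 3 0 1 1 0
t=11: 3 3 0 2 3 3
3 2 1 0 1 3
2 0 3 1 3 1
2 3 0 1 1 0
t=12: 2 1 1 2 3 3
1 0 2 0 1 3
3 1 3 1 3 1
2 3 0 1 1 0
t=13: 3 1 1 2 3 3
1 0 2 0 1 3
3 1 3 1 3 1
2 3 0 1 1 0
t=14: 0 2 1 2 3 3
2 0 2 0 1 3
3 1 3 1 3 1
2 3 0 1 1 0
t=15: 1 2 1 2 3 3
2 0 2 0 1 3
3 1 3 1 3 1
2 3 0 1 1 0
t=16: 2 2 1 2 3 3
2 0 2 0 1 3
3 1 3 1 3 1
2 3 0 1 1 0
t=17: 3 2 1 2 3 3
2 0 2 0 1 3
3 1 3 1 3 1
2 3 0 1 1 0

0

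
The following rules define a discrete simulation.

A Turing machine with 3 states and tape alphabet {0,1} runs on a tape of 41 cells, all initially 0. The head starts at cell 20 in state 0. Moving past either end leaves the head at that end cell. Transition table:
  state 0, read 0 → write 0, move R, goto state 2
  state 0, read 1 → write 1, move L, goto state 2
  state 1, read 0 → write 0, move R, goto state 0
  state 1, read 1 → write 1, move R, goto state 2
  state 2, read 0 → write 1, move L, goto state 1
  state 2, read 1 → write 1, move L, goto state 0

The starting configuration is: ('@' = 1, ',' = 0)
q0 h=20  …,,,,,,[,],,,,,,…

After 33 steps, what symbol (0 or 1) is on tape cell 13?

k=0  q0 h=20  …,,,,,,[,],,,,,,…
k=1  q2 h=21  …,,,,,,[,],,,,,,…
k=2  q1 h=20  …,,,,,,[,]@,,,,,…
k=3  q0 h=21  …,,,,,,[@],,,,,,…
k=4  q2 h=20  …,,,,,,[,]@,,,,,…
k=5  q1 h=19  …,,,,,,[,]@@,,,,…
k=6  q0 h=20  …,,,,,,[@]@,,,,,…
k=7  q2 h=19  …,,,,,,[,]@@,,,,…
k=8  q1 h=18  …,,,,,,[,]@@@,,,…
k=9  q0 h=19  …,,,,,,[@]@@,,,,…
k=10  q2 h=18  …,,,,,,[,]@@@,,,…
k=11  q1 h=17  …,,,,,,[,]@@@@,,…
k=12  q0 h=18  …,,,,,,[@]@@@,,,…
k=13  q2 h=17  …,,,,,,[,]@@@@,,…
k=14  q1 h=16  …,,,,,,[,]@@@@@,…
k=15  q0 h=17  …,,,,,,[@]@@@@,,…
k=16  q2 h=16  …,,,,,,[,]@@@@@,…
k=17  q1 h=15  …,,,,,,[,]@@@@@@…
k=18  q0 h=16  …,,,,,,[@]@@@@@,…
k=19  q2 h=15  …,,,,,,[,]@@@@@@…
k=20  q1 h=14  …,,,,,,[,]@@@@@@…
k=21  q0 h=15  …,,,,,,[@]@@@@@@…
k=22  q2 h=14  …,,,,,,[,]@@@@@@…
k=23  q1 h=13  …,,,,,,[,]@@@@@@…
k=24  q0 h=14  …,,,,,,[@]@@@@@@…
k=25  q2 h=13  …,,,,,,[,]@@@@@@…
k=26  q1 h=12  …,,,,,,[,]@@@@@@…
k=27  q0 h=13  …,,,,,,[@]@@@@@@…
k=28  q2 h=12  …,,,,,,[,]@@@@@@…
k=29  q1 h=11  …,,,,,,[,]@@@@@@…
k=30  q0 h=12  …,,,,,,[@]@@@@@@…
k=31  q2 h=11  …,,,,,,[,]@@@@@@…
k=32  q1 h=10  …,,,,,,[,]@@@@@@…
k=33  q0 h=11  …,,,,,,[@]@@@@@@…

1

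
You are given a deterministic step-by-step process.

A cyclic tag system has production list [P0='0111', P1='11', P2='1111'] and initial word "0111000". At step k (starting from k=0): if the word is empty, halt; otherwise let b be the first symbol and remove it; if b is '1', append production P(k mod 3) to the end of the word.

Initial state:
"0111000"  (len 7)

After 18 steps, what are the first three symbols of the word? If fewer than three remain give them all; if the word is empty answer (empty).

111

[0] "0111000"  (len 7)
[1] "111000"  (len 6)
[2] "1100011"  (len 7)
[3] "1000111111"  (len 10)
[4] "0001111110111"  (len 13)
[5] "001111110111"  (len 12)
[6] "01111110111"  (len 11)
[7] "1111110111"  (len 10)
[8] "11111011111"  (len 11)
[9] "11110111111111"  (len 14)
[10] "11101111111110111"  (len 17)
[11] "110111111111011111"  (len 18)
[12] "101111111110111111111"  (len 21)
[13] "011111111101111111110111"  (len 24)
[14] "11111111101111111110111"  (len 23)
[15] "11111111011111111101111111"  (len 26)
[16] "11111110111111111011111110111"  (len 29)
[17] "111111011111111101111111011111"  (len 30)
[18] "111110111111111011111110111111111"  (len 33)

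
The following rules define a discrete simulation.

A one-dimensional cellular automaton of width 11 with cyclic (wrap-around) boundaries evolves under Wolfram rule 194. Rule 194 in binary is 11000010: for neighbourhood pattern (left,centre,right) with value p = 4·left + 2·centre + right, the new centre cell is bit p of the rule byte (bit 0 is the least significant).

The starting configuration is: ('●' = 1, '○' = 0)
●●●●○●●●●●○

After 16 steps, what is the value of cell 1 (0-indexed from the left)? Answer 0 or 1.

1

[0] ●●●●○●●●●●○
[1] ○●●●○○●●●●○
[2] ●○●●○●○●●●○
[3] ○○○●○○○○●●○
[4] ○○●○○○○●○●○
[5] ○●○○○○●○○○○
[6] ●○○○○●○○○○○
[7] ○○○○●○○○○○●
[8] ○○○●○○○○○●○
[9] ○○●○○○○○●○○
[10] ○●○○○○○●○○○
[11] ●○○○○○●○○○○
[12] ○○○○○●○○○○●
[13] ○○○○●○○○○●○
[14] ○○○●○○○○●○○
[15] ○○●○○○○●○○○
[16] ○●○○○○●○○○○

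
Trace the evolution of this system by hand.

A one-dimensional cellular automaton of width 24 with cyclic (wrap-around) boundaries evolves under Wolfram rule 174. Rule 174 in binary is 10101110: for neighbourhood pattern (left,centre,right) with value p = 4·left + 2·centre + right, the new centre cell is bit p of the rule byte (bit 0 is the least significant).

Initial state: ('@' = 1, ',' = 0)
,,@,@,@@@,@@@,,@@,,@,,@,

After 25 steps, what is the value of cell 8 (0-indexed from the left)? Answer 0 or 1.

gen 0: ,,@,@,@@@,@@@,,@@,,@,,@,
gen 1: ,@@@@@@@,@@@,,@@,,@@,@@,
gen 2: @@@@@@@,@@@,,@@,,@@,@@,,
gen 3: @@@@@@,@@@,,@@,,@@,@@,,@
gen 4: @@@@@,@@@,,@@,,@@,@@,,@@
gen 5: @@@@,@@@,,@@,,@@,@@,,@@@
gen 6: @@@,@@@,,@@,,@@,@@,,@@@@
gen 7: @@,@@@,,@@,,@@,@@,,@@@@@
gen 8: @,@@@,,@@,,@@,@@,,@@@@@@
gen 9: ,@@@,,@@,,@@,@@,,@@@@@@@
gen 10: @@@,,@@,,@@,@@,,@@@@@@@,
gen 11: @@,,@@,,@@,@@,,@@@@@@@,@
gen 12: @,,@@,,@@,@@,,@@@@@@@,@@
gen 13: ,,@@,,@@,@@,,@@@@@@@,@@@
gen 14: ,@@,,@@,@@,,@@@@@@@,@@@,
gen 15: @@,,@@,@@,,@@@@@@@,@@@,,
gen 16: @,,@@,@@,,@@@@@@@,@@@,,@
gen 17: ,,@@,@@,,@@@@@@@,@@@,,@@
gen 18: ,@@,@@,,@@@@@@@,@@@,,@@,
gen 19: @@,@@,,@@@@@@@,@@@,,@@,,
gen 20: @,@@,,@@@@@@@,@@@,,@@,,@
gen 21: ,@@,,@@@@@@@,@@@,,@@,,@@
gen 22: @@,,@@@@@@@,@@@,,@@,,@@,
gen 23: @,,@@@@@@@,@@@,,@@,,@@,@
gen 24: ,,@@@@@@@,@@@,,@@,,@@,@@
gen 25: ,@@@@@@@,@@@,,@@,,@@,@@,

0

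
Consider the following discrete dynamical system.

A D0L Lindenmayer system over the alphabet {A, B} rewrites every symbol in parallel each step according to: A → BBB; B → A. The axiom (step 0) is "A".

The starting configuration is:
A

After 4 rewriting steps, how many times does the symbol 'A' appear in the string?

9

0) A
1) BBB
2) AAA
3) BBBBBBBBB
4) AAAAAAAAA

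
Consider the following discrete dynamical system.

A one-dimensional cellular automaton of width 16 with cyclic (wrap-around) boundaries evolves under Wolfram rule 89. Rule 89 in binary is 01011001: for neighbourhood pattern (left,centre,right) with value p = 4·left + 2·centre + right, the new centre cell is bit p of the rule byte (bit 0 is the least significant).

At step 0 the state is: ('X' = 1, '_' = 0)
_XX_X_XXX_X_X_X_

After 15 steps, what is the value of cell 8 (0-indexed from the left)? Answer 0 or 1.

1

0) _XX_X_XXX_X_X_X_
1) _XX___X_X______X
2) _XXXX____XXXXX__
3) _X__XXXX_X___XXX
4) __X_X__X__XX_X_X
5) X____X__X_XX____
6) _XXX__X___XXXXX_
7) _X_XX__XX_X___XX
8) ___XXX_XX__XX_XX
9) XX_X_X_XXX_XX_XX
10) _X_____X_X_XX_X_
11) __XXXX_____XX__X
12) X_X__XXXXX_XXX__
13) ___X_X___X_X_XX_
14) XX____XX_____XXX
15) _XXXX_XXXXXX_X__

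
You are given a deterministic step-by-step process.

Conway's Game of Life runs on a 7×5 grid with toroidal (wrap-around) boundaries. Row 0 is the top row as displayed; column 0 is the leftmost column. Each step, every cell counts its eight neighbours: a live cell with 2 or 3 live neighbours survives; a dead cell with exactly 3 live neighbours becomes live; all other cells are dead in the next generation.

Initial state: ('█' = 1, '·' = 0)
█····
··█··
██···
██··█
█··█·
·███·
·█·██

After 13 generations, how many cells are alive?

k=0  █····
··█··
██···
██··█
█··█·
·███·
·█·██
k=1  █████
█····
··█·█
··█··
···█·
·█···
·█·██
k=2  ·····
·····
·█·█·
··█··
··█··
█··██
·····
k=3  ·····
·····
··█··
·███·
·██·█
···██
····█
k=4  ·····
·····
·███·
█····
·█··█
··█·█
···██
k=5  ·····
··█··
·██··
█··██
·█·██
··█·█
···██
k=6  ···█·
·██··
███·█
·····
·█···
··█··
···██
k=7  ···██
····█
█·██·
··█··
·····
··██·
··███
k=8  █·█··
█·█··
·████
·███·
··██·
··█·█
·····
k=9  ·····
█····
····█
█····
····█
··█··
·█·█·
k=10  ·····
·····
█···█
█···█
·····
··██·
··█··
k=11  ·····
·····
█···█
█···█
···██
··██·
··██·
k=12  ·····
·····
█···█
·····
█·█··
·····
··██·
k=13  ·····
·····
·····
██··█
·····
·███·
·····

6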